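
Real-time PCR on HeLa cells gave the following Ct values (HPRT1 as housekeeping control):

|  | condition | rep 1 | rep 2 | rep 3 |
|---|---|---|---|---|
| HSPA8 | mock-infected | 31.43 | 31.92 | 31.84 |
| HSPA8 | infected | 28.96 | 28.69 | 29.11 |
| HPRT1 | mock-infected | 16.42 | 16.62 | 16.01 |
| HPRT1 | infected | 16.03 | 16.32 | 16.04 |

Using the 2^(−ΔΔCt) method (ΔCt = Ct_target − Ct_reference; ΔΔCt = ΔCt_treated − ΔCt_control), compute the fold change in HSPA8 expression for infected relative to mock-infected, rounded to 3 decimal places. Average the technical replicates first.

Mean Ct: HSPA8 mock-infected 31.730; HSPA8 infected 28.920; HPRT1 mock-infected 16.350; HPRT1 infected 16.130
ΔCt(mock-infected) = 31.730 − 16.350 = 15.380
ΔCt(infected) = 28.920 − 16.130 = 12.790
ΔΔCt = 12.790 − 15.380 = -2.590
Fold change = 2^(−(-2.590)) = 2^2.590 = 6.0210

6.021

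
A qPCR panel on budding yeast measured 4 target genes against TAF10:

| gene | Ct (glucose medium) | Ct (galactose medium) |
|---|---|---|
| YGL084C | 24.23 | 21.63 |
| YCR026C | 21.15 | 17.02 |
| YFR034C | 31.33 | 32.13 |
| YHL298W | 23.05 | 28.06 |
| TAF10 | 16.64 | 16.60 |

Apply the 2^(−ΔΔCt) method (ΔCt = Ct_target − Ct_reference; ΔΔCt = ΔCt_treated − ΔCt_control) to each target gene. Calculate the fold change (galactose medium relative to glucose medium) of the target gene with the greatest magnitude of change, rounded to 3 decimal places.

0.030

YGL084C: ΔΔCt = (21.63−16.60) − (24.23−16.64) = 5.03 − 7.59 = -2.56; fold change = 2^2.56 = 5.897
YCR026C: ΔΔCt = (17.02−16.60) − (21.15−16.64) = 0.42 − 4.51 = -4.09; fold change = 2^4.09 = 17.030
YFR034C: ΔΔCt = (32.13−16.60) − (31.33−16.64) = 15.53 − 14.69 = 0.84; fold change = 2^-0.84 = 0.559
YHL298W: ΔΔCt = (28.06−16.60) − (23.05−16.64) = 11.46 − 6.41 = 5.05; fold change = 2^-5.05 = 0.030
YHL298W has the largest |ΔΔCt| = 5.05.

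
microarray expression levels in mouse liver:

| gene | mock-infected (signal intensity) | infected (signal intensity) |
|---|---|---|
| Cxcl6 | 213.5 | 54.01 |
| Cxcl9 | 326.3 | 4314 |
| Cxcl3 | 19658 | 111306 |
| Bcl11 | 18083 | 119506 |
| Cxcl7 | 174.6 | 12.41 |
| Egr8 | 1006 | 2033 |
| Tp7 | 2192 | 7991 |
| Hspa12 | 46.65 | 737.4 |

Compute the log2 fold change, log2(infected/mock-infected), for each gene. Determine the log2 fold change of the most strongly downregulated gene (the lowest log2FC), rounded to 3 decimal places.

log2(54.01/213.5) = -1.983  (Cxcl6)
log2(4314/326.3) = 3.725  (Cxcl9)
log2(111306/19658) = 2.501  (Cxcl3)
log2(119506/18083) = 2.724  (Bcl11)
log2(12.41/174.6) = -3.814  (Cxcl7)
log2(2033/1006) = 1.015  (Egr8)
log2(7991/2192) = 1.866  (Tp7)
log2(737.4/46.65) = 3.982  (Hspa12)
Cxcl7 is most strongly downregulated.

-3.814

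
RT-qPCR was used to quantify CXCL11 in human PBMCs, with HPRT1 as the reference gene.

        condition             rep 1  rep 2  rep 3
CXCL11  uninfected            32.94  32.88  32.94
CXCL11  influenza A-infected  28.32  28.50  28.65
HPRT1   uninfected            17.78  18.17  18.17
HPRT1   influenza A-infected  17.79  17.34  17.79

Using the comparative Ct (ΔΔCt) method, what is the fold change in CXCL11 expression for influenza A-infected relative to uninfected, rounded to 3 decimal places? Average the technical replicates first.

16.336

Mean Ct: CXCL11 uninfected 32.920; CXCL11 influenza A-infected 28.490; HPRT1 uninfected 18.040; HPRT1 influenza A-infected 17.640
ΔCt(uninfected) = 32.920 − 18.040 = 14.880
ΔCt(influenza A-infected) = 28.490 − 17.640 = 10.850
ΔΔCt = 10.850 − 14.880 = -4.030
Fold change = 2^(−(-4.030)) = 2^4.030 = 16.3362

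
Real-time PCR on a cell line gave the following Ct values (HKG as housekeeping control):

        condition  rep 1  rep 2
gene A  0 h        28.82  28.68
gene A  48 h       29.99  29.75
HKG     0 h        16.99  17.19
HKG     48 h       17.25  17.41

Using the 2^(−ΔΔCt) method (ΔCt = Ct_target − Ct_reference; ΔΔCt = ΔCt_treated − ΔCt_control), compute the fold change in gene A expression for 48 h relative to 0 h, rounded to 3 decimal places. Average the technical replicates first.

0.543

Mean Ct: gene A 0 h 28.750; gene A 48 h 29.870; HKG 0 h 17.090; HKG 48 h 17.330
ΔCt(0 h) = 28.750 − 17.090 = 11.660
ΔCt(48 h) = 29.870 − 17.330 = 12.540
ΔΔCt = 12.540 − 11.660 = 0.880
Fold change = 2^(−0.880) = 0.5434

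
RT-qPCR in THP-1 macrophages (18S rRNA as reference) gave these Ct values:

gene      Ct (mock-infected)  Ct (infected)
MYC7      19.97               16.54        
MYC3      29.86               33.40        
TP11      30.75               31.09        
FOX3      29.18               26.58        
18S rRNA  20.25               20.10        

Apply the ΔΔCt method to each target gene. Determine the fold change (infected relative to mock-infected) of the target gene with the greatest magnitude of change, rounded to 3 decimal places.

MYC7: ΔΔCt = (16.54−20.10) − (19.97−20.25) = -3.56 − (-0.28) = -3.28; fold change = 2^3.28 = 9.714
MYC3: ΔΔCt = (33.40−20.10) − (29.86−20.25) = 13.30 − 9.61 = 3.69; fold change = 2^-3.69 = 0.077
TP11: ΔΔCt = (31.09−20.10) − (30.75−20.25) = 10.99 − 10.50 = 0.49; fold change = 2^-0.49 = 0.712
FOX3: ΔΔCt = (26.58−20.10) − (29.18−20.25) = 6.48 − 8.93 = -2.45; fold change = 2^2.45 = 5.464
MYC3 has the largest |ΔΔCt| = 3.69.

0.077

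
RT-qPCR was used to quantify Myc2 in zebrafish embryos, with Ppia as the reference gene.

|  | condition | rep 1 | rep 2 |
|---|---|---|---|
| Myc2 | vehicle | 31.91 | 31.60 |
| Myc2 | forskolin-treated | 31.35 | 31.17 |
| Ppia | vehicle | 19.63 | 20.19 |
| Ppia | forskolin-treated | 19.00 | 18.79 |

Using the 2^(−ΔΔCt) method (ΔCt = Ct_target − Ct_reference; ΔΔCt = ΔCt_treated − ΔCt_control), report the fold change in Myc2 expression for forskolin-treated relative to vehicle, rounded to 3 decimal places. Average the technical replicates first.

Mean Ct: Myc2 vehicle 31.755; Myc2 forskolin-treated 31.260; Ppia vehicle 19.910; Ppia forskolin-treated 18.895
ΔCt(vehicle) = 31.755 − 19.910 = 11.845
ΔCt(forskolin-treated) = 31.260 − 18.895 = 12.365
ΔΔCt = 12.365 − 11.845 = 0.520
Fold change = 2^(−0.520) = 0.6974

0.697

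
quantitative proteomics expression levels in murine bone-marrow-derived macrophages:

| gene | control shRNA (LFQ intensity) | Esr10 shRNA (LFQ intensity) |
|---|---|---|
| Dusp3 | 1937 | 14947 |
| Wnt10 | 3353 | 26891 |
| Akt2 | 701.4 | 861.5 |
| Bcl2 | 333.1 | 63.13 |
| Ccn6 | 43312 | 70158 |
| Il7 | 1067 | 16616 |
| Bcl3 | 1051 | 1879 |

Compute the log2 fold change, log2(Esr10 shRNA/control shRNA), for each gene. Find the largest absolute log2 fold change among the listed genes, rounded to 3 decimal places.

3.961

log2(14947/1937) = 2.948  (Dusp3)
log2(26891/3353) = 3.004  (Wnt10)
log2(861.5/701.4) = 0.297  (Akt2)
log2(63.13/333.1) = -2.400  (Bcl2)
log2(70158/43312) = 0.696  (Ccn6)
log2(16616/1067) = 3.961  (Il7)
log2(1879/1051) = 0.838  (Bcl3)
The largest magnitude belongs to Il7.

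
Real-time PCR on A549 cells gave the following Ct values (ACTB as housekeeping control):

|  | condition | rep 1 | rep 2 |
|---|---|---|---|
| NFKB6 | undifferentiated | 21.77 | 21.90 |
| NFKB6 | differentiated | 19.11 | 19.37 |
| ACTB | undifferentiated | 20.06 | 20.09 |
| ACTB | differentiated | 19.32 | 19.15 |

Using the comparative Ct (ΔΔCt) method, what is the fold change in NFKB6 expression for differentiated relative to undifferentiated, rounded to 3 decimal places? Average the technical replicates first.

Mean Ct: NFKB6 undifferentiated 21.835; NFKB6 differentiated 19.240; ACTB undifferentiated 20.075; ACTB differentiated 19.235
ΔCt(undifferentiated) = 21.835 − 20.075 = 1.760
ΔCt(differentiated) = 19.240 − 19.235 = 0.005
ΔΔCt = 0.005 − 1.760 = -1.755
Fold change = 2^(−(-1.755)) = 2^1.755 = 3.3753

3.375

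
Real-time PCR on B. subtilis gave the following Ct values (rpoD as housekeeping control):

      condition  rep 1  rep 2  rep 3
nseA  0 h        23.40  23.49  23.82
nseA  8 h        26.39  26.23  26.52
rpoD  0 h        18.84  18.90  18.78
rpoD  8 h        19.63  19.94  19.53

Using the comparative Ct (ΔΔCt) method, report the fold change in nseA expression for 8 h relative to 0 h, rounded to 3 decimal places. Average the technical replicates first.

0.259

Mean Ct: nseA 0 h 23.570; nseA 8 h 26.380; rpoD 0 h 18.840; rpoD 8 h 19.700
ΔCt(0 h) = 23.570 − 18.840 = 4.730
ΔCt(8 h) = 26.380 − 19.700 = 6.680
ΔΔCt = 6.680 − 4.730 = 1.950
Fold change = 2^(−1.950) = 0.2588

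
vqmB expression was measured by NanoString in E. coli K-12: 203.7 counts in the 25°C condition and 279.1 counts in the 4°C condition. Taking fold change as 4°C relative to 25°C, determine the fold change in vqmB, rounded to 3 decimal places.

1.370

Fold change = 279.1 / 203.7 = 1.3702
vqmB is upregulated.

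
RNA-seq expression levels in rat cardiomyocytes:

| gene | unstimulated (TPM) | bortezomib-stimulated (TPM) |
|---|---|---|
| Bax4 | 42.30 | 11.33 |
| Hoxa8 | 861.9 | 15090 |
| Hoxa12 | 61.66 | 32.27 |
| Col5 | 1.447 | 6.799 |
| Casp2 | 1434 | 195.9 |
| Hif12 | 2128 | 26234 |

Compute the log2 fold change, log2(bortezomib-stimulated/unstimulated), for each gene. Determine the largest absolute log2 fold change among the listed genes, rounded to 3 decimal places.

4.130

log2(11.33/42.30) = -1.901  (Bax4)
log2(15090/861.9) = 4.130  (Hoxa8)
log2(32.27/61.66) = -0.934  (Hoxa12)
log2(6.799/1.447) = 2.232  (Col5)
log2(195.9/1434) = -2.872  (Casp2)
log2(26234/2128) = 3.624  (Hif12)
The largest magnitude belongs to Hoxa8.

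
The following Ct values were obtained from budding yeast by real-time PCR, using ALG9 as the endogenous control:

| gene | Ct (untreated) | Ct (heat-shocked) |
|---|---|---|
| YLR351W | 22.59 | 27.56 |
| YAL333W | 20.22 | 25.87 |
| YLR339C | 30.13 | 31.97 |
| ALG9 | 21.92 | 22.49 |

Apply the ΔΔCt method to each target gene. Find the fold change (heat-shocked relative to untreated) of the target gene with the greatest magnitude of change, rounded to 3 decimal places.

YLR351W: ΔΔCt = (27.56−22.49) − (22.59−21.92) = 5.07 − 0.67 = 4.40; fold change = 2^-4.40 = 0.047
YAL333W: ΔΔCt = (25.87−22.49) − (20.22−21.92) = 3.38 − (-1.70) = 5.08; fold change = 2^-5.08 = 0.030
YLR339C: ΔΔCt = (31.97−22.49) − (30.13−21.92) = 9.48 − 8.21 = 1.27; fold change = 2^-1.27 = 0.415
YAL333W has the largest |ΔΔCt| = 5.08.

0.030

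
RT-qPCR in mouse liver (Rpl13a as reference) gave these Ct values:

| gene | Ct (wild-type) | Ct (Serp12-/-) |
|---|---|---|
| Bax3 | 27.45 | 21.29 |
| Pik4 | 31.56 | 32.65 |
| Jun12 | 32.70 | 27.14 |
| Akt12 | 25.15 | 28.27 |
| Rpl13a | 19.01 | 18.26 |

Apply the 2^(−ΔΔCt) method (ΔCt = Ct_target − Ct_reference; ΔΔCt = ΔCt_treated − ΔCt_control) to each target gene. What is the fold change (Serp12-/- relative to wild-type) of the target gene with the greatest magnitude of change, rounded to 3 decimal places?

42.518

Bax3: ΔΔCt = (21.29−18.26) − (27.45−19.01) = 3.03 − 8.44 = -5.41; fold change = 2^5.41 = 42.518
Pik4: ΔΔCt = (32.65−18.26) − (31.56−19.01) = 14.39 − 12.55 = 1.84; fold change = 2^-1.84 = 0.279
Jun12: ΔΔCt = (27.14−18.26) − (32.70−19.01) = 8.88 − 13.69 = -4.81; fold change = 2^4.81 = 28.051
Akt12: ΔΔCt = (28.27−18.26) − (25.15−19.01) = 10.01 − 6.14 = 3.87; fold change = 2^-3.87 = 0.068
Bax3 has the largest |ΔΔCt| = 5.41.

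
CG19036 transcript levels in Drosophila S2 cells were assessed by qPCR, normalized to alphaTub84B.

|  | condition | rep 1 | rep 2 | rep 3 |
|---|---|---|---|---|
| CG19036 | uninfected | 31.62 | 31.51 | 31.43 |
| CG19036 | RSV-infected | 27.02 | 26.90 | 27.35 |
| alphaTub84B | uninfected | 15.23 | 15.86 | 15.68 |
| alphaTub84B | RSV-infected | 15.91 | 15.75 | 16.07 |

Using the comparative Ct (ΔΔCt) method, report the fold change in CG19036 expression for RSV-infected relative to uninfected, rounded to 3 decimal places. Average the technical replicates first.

26.909

Mean Ct: CG19036 uninfected 31.520; CG19036 RSV-infected 27.090; alphaTub84B uninfected 15.590; alphaTub84B RSV-infected 15.910
ΔCt(uninfected) = 31.520 − 15.590 = 15.930
ΔCt(RSV-infected) = 27.090 − 15.910 = 11.180
ΔΔCt = 11.180 − 15.930 = -4.750
Fold change = 2^(−(-4.750)) = 2^4.750 = 26.9087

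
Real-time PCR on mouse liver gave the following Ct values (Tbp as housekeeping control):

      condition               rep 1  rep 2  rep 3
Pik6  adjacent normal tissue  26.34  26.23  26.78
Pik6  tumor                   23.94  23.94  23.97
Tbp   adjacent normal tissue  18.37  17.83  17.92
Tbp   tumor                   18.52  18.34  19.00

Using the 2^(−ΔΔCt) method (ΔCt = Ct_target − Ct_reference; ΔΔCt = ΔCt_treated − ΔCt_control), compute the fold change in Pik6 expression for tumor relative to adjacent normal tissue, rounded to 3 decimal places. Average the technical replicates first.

Mean Ct: Pik6 adjacent normal tissue 26.450; Pik6 tumor 23.950; Tbp adjacent normal tissue 18.040; Tbp tumor 18.620
ΔCt(adjacent normal tissue) = 26.450 − 18.040 = 8.410
ΔCt(tumor) = 23.950 − 18.620 = 5.330
ΔΔCt = 5.330 − 8.410 = -3.080
Fold change = 2^(−(-3.080)) = 2^3.080 = 8.4561

8.456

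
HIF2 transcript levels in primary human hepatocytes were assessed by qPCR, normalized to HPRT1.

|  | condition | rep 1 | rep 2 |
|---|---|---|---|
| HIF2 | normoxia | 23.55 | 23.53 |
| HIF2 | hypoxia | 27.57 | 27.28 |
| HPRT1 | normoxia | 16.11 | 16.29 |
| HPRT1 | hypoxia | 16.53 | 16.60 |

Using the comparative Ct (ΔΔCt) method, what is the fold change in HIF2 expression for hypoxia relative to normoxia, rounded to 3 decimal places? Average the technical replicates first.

Mean Ct: HIF2 normoxia 23.540; HIF2 hypoxia 27.425; HPRT1 normoxia 16.200; HPRT1 hypoxia 16.565
ΔCt(normoxia) = 23.540 − 16.200 = 7.340
ΔCt(hypoxia) = 27.425 − 16.565 = 10.860
ΔΔCt = 10.860 − 7.340 = 3.520
Fold change = 2^(−3.520) = 0.0872

0.087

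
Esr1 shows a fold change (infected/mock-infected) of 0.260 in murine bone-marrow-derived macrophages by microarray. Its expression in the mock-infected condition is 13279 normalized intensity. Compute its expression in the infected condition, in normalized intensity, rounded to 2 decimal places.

3452.54

infected expression = 13279 × 0.260 = 3452.54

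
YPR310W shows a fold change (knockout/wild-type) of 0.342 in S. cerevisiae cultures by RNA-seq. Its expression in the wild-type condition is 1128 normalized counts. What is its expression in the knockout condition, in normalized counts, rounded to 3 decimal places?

knockout expression = 1128 × 0.342 = 385.776

385.776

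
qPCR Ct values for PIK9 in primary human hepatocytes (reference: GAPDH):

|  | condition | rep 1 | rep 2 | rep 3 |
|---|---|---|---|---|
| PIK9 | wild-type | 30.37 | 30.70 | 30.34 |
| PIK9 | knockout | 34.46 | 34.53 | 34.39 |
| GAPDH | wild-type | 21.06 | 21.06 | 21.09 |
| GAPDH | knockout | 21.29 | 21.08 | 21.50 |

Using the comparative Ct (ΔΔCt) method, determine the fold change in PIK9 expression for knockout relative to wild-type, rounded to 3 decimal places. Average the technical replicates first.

0.073

Mean Ct: PIK9 wild-type 30.470; PIK9 knockout 34.460; GAPDH wild-type 21.070; GAPDH knockout 21.290
ΔCt(wild-type) = 30.470 − 21.070 = 9.400
ΔCt(knockout) = 34.460 − 21.290 = 13.170
ΔΔCt = 13.170 − 9.400 = 3.770
Fold change = 2^(−3.770) = 0.0733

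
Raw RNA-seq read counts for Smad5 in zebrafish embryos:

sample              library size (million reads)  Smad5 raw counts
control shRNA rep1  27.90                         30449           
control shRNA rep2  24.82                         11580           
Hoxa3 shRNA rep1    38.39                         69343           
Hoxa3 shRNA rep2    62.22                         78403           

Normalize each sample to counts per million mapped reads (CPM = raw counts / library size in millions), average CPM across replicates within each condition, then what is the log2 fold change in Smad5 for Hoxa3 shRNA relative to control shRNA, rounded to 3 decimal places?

CPM(control shRNA rep1) = 30449 / 27.90 = 1091.3620
CPM(control shRNA rep2) = 11580 / 24.82 = 466.5592
CPM(Hoxa3 shRNA rep1) = 69343 / 38.39 = 1806.2777
CPM(Hoxa3 shRNA rep2) = 78403 / 62.22 = 1260.0932
mean CPM(control shRNA) = 778.9606; mean CPM(Hoxa3 shRNA) = 1533.1854
Fold change = 1533.1854 / 778.9606 = 1.96825
log2(1.96825) = 0.9769

0.977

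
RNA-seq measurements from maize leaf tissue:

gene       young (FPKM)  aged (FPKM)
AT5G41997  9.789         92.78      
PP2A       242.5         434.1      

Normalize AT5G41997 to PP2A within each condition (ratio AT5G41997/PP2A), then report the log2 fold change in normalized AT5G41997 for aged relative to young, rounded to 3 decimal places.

AT5G41997/PP2A (young) = 9.789 / 242.5 = 0.040367
AT5G41997/PP2A (aged) = 92.78 / 434.1 = 0.21373
Fold change = 0.21373 / 0.040367 = 5.2947
log2(5.2947) = 2.4045

2.405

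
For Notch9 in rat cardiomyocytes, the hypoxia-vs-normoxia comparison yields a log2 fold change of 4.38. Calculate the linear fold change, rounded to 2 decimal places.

20.82

Fold change = 2^(4.38) = 20.821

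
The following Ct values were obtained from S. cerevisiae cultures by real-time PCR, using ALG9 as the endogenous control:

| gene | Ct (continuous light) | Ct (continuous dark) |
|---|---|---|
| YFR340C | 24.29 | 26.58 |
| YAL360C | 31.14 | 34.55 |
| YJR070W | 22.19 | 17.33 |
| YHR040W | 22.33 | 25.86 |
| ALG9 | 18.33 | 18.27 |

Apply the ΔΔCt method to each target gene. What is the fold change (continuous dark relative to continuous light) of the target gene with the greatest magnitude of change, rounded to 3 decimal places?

27.858

YFR340C: ΔΔCt = (26.58−18.27) − (24.29−18.33) = 8.31 − 5.96 = 2.35; fold change = 2^-2.35 = 0.196
YAL360C: ΔΔCt = (34.55−18.27) − (31.14−18.33) = 16.28 − 12.81 = 3.47; fold change = 2^-3.47 = 0.090
YJR070W: ΔΔCt = (17.33−18.27) − (22.19−18.33) = -0.94 − 3.86 = -4.80; fold change = 2^4.80 = 27.858
YHR040W: ΔΔCt = (25.86−18.27) − (22.33−18.33) = 7.59 − 4.00 = 3.59; fold change = 2^-3.59 = 0.083
YJR070W has the largest |ΔΔCt| = 4.80.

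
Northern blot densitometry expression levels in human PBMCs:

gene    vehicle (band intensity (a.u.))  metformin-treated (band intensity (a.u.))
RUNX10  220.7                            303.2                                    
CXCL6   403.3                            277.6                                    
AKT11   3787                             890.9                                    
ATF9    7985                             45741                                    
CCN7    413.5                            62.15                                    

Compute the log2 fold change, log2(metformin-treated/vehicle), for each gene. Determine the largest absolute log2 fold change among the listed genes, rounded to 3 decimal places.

2.734

log2(303.2/220.7) = 0.458  (RUNX10)
log2(277.6/403.3) = -0.539  (CXCL6)
log2(890.9/3787) = -2.088  (AKT11)
log2(45741/7985) = 2.518  (ATF9)
log2(62.15/413.5) = -2.734  (CCN7)
The largest magnitude belongs to CCN7.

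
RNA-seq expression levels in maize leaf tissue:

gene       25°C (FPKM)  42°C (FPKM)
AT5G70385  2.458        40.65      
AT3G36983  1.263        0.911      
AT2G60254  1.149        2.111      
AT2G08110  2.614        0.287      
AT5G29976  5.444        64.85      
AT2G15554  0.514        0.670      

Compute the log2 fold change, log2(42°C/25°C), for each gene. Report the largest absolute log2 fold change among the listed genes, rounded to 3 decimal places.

4.048

log2(40.65/2.458) = 4.048  (AT5G70385)
log2(0.911/1.263) = -0.471  (AT3G36983)
log2(2.111/1.149) = 0.878  (AT2G60254)
log2(0.287/2.614) = -3.187  (AT2G08110)
log2(64.85/5.444) = 3.574  (AT5G29976)
log2(0.670/0.514) = 0.382  (AT2G15554)
The largest magnitude belongs to AT5G70385.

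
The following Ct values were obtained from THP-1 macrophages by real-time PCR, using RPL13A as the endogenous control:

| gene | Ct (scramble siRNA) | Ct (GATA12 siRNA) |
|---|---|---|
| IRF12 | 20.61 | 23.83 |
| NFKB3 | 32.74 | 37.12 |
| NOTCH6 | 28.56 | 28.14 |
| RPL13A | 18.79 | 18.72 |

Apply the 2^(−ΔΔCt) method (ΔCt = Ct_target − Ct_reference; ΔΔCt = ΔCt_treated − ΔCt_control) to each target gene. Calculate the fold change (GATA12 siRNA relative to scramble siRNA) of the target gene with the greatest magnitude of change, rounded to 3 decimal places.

IRF12: ΔΔCt = (23.83−18.72) − (20.61−18.79) = 5.11 − 1.82 = 3.29; fold change = 2^-3.29 = 0.102
NFKB3: ΔΔCt = (37.12−18.72) − (32.74−18.79) = 18.40 − 13.95 = 4.45; fold change = 2^-4.45 = 0.046
NOTCH6: ΔΔCt = (28.14−18.72) − (28.56−18.79) = 9.42 − 9.77 = -0.35; fold change = 2^0.35 = 1.275
NFKB3 has the largest |ΔΔCt| = 4.45.

0.046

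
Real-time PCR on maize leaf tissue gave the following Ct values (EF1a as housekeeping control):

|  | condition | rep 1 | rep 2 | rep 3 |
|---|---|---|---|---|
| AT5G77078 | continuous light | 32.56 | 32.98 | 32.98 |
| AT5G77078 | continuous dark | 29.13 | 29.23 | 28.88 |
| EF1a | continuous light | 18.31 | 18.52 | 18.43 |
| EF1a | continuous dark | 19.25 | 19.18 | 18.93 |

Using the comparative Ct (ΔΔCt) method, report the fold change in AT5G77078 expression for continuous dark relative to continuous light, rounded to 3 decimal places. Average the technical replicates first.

Mean Ct: AT5G77078 continuous light 32.840; AT5G77078 continuous dark 29.080; EF1a continuous light 18.420; EF1a continuous dark 19.120
ΔCt(continuous light) = 32.840 − 18.420 = 14.420
ΔCt(continuous dark) = 29.080 − 19.120 = 9.960
ΔΔCt = 9.960 − 14.420 = -4.460
Fold change = 2^(−(-4.460)) = 2^4.460 = 22.0087

22.009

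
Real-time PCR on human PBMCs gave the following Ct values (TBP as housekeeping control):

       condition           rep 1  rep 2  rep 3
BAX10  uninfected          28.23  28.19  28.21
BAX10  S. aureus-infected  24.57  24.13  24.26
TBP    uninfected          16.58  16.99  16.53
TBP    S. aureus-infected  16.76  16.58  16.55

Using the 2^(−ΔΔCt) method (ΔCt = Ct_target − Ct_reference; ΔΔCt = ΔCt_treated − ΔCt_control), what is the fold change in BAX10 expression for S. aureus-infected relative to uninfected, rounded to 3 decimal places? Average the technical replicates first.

Mean Ct: BAX10 uninfected 28.210; BAX10 S. aureus-infected 24.320; TBP uninfected 16.700; TBP S. aureus-infected 16.630
ΔCt(uninfected) = 28.210 − 16.700 = 11.510
ΔCt(S. aureus-infected) = 24.320 − 16.630 = 7.690
ΔΔCt = 7.690 − 11.510 = -3.820
Fold change = 2^(−(-3.820)) = 2^3.820 = 14.1232

14.123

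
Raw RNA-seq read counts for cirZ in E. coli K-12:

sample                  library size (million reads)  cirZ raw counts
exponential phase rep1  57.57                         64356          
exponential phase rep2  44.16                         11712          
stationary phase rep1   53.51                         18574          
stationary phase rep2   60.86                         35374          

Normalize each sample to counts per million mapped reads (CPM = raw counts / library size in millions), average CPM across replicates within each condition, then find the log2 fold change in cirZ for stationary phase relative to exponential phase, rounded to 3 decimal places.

-0.575

CPM(exponential phase rep1) = 64356 / 57.57 = 1117.8739
CPM(exponential phase rep2) = 11712 / 44.16 = 265.2174
CPM(stationary phase rep1) = 18574 / 53.51 = 347.1127
CPM(stationary phase rep2) = 35374 / 60.86 = 581.2356
mean CPM(exponential phase) = 691.5456; mean CPM(stationary phase) = 464.1742
Fold change = 464.1742 / 691.5456 = 0.67121
log2(0.67121) = -0.5752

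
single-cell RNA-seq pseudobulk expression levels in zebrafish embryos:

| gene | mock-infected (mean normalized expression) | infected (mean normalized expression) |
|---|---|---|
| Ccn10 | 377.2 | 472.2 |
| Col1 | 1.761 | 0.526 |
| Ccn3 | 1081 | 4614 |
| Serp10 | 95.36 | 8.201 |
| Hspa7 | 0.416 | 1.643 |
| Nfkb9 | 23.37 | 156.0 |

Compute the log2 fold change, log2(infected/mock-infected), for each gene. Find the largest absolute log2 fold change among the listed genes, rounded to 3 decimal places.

log2(472.2/377.2) = 0.324  (Ccn10)
log2(0.526/1.761) = -1.743  (Col1)
log2(4614/1081) = 2.094  (Ccn3)
log2(8.201/95.36) = -3.540  (Serp10)
log2(1.643/0.416) = 1.982  (Hspa7)
log2(156.0/23.37) = 2.739  (Nfkb9)
The largest magnitude belongs to Serp10.

3.540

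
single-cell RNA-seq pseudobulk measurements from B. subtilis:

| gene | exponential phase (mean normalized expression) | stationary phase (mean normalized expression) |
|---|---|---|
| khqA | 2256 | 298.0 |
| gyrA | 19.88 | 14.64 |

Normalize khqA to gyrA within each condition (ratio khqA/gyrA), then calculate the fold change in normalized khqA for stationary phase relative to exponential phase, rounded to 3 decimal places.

0.179

khqA/gyrA (exponential phase) = 2256 / 19.88 = 113.48
khqA/gyrA (stationary phase) = 298.0 / 14.64 = 20.355
Fold change = 20.355 / 113.48 = 0.1794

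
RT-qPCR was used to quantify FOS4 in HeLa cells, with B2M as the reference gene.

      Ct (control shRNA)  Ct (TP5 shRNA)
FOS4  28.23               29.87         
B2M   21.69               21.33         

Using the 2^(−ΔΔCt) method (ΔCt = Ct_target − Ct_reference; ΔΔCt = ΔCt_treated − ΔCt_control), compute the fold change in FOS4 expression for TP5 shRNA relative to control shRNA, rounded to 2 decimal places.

0.25

ΔCt(control shRNA) = 28.230 − 21.690 = 6.540
ΔCt(TP5 shRNA) = 29.870 − 21.330 = 8.540
ΔΔCt = 8.540 − 6.540 = 2.000
Fold change = 2^(−2.000) = 0.250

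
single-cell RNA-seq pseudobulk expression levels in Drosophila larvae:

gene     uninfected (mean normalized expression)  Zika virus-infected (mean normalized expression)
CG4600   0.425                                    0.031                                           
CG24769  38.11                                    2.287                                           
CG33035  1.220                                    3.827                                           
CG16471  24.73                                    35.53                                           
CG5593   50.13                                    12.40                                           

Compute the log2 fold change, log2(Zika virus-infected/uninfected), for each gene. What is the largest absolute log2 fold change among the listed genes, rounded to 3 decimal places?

4.059

log2(0.031/0.425) = -3.777  (CG4600)
log2(2.287/38.11) = -4.059  (CG24769)
log2(3.827/1.220) = 1.649  (CG33035)
log2(35.53/24.73) = 0.523  (CG16471)
log2(12.40/50.13) = -2.015  (CG5593)
The largest magnitude belongs to CG24769.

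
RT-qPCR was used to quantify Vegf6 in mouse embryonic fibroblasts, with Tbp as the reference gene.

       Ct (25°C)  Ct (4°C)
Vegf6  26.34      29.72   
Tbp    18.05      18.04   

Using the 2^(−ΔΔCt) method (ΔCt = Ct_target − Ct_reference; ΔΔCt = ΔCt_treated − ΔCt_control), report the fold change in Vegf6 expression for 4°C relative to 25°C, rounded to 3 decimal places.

ΔCt(25°C) = 26.340 − 18.050 = 8.290
ΔCt(4°C) = 29.720 − 18.040 = 11.680
ΔΔCt = 11.680 − 8.290 = 3.390
Fold change = 2^(−3.390) = 0.0954

0.095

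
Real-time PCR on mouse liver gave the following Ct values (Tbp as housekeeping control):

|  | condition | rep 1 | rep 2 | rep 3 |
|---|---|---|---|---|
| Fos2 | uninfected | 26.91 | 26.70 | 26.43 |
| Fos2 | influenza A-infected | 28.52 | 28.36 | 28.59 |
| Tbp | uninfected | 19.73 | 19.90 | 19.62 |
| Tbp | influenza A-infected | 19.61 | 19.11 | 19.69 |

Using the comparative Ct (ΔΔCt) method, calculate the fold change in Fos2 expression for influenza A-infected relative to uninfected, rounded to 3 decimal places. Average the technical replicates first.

0.235

Mean Ct: Fos2 uninfected 26.680; Fos2 influenza A-infected 28.490; Tbp uninfected 19.750; Tbp influenza A-infected 19.470
ΔCt(uninfected) = 26.680 − 19.750 = 6.930
ΔCt(influenza A-infected) = 28.490 − 19.470 = 9.020
ΔΔCt = 9.020 − 6.930 = 2.090
Fold change = 2^(−2.090) = 0.2349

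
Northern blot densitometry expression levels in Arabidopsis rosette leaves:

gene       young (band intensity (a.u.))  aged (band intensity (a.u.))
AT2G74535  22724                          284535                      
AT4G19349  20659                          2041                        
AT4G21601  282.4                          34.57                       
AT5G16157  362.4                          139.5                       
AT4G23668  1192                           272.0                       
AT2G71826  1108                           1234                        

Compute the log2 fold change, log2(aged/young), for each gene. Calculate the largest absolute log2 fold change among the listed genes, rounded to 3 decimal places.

log2(284535/22724) = 3.646  (AT2G74535)
log2(2041/20659) = -3.339  (AT4G19349)
log2(34.57/282.4) = -3.030  (AT4G21601)
log2(139.5/362.4) = -1.377  (AT5G16157)
log2(272.0/1192) = -2.132  (AT4G23668)
log2(1234/1108) = 0.155  (AT2G71826)
The largest magnitude belongs to AT2G74535.

3.646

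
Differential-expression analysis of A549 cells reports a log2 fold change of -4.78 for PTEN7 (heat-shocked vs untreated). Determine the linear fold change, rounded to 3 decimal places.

0.036

Fold change = 2^(-4.78) = 0.0364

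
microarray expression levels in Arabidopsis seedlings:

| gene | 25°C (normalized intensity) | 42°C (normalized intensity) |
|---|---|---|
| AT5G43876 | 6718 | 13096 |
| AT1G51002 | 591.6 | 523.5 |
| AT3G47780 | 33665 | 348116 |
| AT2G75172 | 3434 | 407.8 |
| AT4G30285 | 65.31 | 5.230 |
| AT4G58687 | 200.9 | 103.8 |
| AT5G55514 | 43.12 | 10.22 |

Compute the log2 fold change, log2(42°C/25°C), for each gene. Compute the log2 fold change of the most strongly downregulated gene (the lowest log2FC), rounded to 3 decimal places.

-3.642

log2(13096/6718) = 0.963  (AT5G43876)
log2(523.5/591.6) = -0.176  (AT1G51002)
log2(348116/33665) = 3.370  (AT3G47780)
log2(407.8/3434) = -3.074  (AT2G75172)
log2(5.230/65.31) = -3.642  (AT4G30285)
log2(103.8/200.9) = -0.953  (AT4G58687)
log2(10.22/43.12) = -2.077  (AT5G55514)
AT4G30285 is most strongly downregulated.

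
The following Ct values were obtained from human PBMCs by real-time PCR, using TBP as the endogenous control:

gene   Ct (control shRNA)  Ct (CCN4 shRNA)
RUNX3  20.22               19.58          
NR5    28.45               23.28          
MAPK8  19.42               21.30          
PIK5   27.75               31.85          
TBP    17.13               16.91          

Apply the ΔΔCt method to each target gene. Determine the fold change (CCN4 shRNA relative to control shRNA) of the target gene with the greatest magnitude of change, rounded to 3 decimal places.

RUNX3: ΔΔCt = (19.58−16.91) − (20.22−17.13) = 2.67 − 3.09 = -0.42; fold change = 2^0.42 = 1.338
NR5: ΔΔCt = (23.28−16.91) − (28.45−17.13) = 6.37 − 11.32 = -4.95; fold change = 2^4.95 = 30.910
MAPK8: ΔΔCt = (21.30−16.91) − (19.42−17.13) = 4.39 − 2.29 = 2.10; fold change = 2^-2.10 = 0.233
PIK5: ΔΔCt = (31.85−16.91) − (27.75−17.13) = 14.94 − 10.62 = 4.32; fold change = 2^-4.32 = 0.050
NR5 has the largest |ΔΔCt| = 4.95.

30.910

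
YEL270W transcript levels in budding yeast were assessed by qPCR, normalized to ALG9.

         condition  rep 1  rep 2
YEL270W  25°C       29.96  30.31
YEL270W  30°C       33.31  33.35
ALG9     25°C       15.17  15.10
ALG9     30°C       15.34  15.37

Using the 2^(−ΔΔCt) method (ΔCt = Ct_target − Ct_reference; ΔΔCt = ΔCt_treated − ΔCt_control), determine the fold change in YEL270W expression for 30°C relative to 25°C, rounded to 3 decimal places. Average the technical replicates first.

Mean Ct: YEL270W 25°C 30.135; YEL270W 30°C 33.330; ALG9 25°C 15.135; ALG9 30°C 15.355
ΔCt(25°C) = 30.135 − 15.135 = 15.000
ΔCt(30°C) = 33.330 − 15.355 = 17.975
ΔΔCt = 17.975 − 15.000 = 2.975
Fold change = 2^(−2.975) = 0.1272

0.127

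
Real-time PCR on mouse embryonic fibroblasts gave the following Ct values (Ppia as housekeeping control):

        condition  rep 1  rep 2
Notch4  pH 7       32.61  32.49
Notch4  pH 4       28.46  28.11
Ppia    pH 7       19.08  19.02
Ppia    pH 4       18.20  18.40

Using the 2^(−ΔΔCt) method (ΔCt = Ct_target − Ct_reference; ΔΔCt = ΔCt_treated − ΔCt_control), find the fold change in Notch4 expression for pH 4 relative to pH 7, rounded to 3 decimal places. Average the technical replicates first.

Mean Ct: Notch4 pH 7 32.550; Notch4 pH 4 28.285; Ppia pH 7 19.050; Ppia pH 4 18.300
ΔCt(pH 7) = 32.550 − 19.050 = 13.500
ΔCt(pH 4) = 28.285 − 18.300 = 9.985
ΔΔCt = 9.985 − 13.500 = -3.515
Fold change = 2^(−(-3.515)) = 2^3.515 = 11.4320

11.432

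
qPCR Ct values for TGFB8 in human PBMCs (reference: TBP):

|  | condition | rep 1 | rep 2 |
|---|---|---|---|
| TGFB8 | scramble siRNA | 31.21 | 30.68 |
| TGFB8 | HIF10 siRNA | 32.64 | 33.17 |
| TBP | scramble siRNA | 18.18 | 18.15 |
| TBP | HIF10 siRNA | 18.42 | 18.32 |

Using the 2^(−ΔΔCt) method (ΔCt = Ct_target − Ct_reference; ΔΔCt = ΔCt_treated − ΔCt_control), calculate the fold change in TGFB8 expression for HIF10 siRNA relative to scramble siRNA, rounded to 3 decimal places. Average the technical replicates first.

Mean Ct: TGFB8 scramble siRNA 30.945; TGFB8 HIF10 siRNA 32.905; TBP scramble siRNA 18.165; TBP HIF10 siRNA 18.370
ΔCt(scramble siRNA) = 30.945 − 18.165 = 12.780
ΔCt(HIF10 siRNA) = 32.905 − 18.370 = 14.535
ΔΔCt = 14.535 − 12.780 = 1.755
Fold change = 2^(−1.755) = 0.2963

0.296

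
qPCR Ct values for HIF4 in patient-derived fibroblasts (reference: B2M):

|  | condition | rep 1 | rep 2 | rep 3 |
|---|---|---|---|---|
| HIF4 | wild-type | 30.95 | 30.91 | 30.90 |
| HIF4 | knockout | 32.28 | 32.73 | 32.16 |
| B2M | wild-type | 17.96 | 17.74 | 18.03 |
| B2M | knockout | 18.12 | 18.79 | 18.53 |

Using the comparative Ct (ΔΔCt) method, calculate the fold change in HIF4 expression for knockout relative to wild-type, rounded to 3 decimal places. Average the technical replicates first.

Mean Ct: HIF4 wild-type 30.920; HIF4 knockout 32.390; B2M wild-type 17.910; B2M knockout 18.480
ΔCt(wild-type) = 30.920 − 17.910 = 13.010
ΔCt(knockout) = 32.390 − 18.480 = 13.910
ΔΔCt = 13.910 − 13.010 = 0.900
Fold change = 2^(−0.900) = 0.5359

0.536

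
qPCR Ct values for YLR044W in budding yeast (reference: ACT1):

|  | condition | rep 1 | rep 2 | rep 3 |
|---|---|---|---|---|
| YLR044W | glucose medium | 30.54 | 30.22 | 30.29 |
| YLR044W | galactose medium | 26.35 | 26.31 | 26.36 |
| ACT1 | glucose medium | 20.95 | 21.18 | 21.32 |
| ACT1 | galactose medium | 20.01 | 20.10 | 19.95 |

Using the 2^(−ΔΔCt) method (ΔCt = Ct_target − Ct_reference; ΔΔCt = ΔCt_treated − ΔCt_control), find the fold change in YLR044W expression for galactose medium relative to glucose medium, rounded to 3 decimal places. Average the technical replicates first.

Mean Ct: YLR044W glucose medium 30.350; YLR044W galactose medium 26.340; ACT1 glucose medium 21.150; ACT1 galactose medium 20.020
ΔCt(glucose medium) = 30.350 − 21.150 = 9.200
ΔCt(galactose medium) = 26.340 − 20.020 = 6.320
ΔΔCt = 6.320 − 9.200 = -2.880
Fold change = 2^(−(-2.880)) = 2^2.880 = 7.3615

7.362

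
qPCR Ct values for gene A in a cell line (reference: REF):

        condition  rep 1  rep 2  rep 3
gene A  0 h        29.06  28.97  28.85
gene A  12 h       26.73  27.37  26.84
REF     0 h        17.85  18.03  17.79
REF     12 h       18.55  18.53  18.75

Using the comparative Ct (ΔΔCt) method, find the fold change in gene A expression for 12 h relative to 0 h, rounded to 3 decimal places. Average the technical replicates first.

6.498

Mean Ct: gene A 0 h 28.960; gene A 12 h 26.980; REF 0 h 17.890; REF 12 h 18.610
ΔCt(0 h) = 28.960 − 17.890 = 11.070
ΔCt(12 h) = 26.980 − 18.610 = 8.370
ΔΔCt = 8.370 − 11.070 = -2.700
Fold change = 2^(−(-2.700)) = 2^2.700 = 6.4980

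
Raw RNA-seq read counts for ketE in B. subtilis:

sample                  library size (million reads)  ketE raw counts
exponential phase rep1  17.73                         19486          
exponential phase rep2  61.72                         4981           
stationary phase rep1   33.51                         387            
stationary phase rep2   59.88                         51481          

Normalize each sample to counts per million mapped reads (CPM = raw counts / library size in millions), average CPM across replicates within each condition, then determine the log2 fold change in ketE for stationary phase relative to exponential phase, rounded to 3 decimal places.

-0.437

CPM(exponential phase rep1) = 19486 / 17.73 = 1099.0412
CPM(exponential phase rep2) = 4981 / 61.72 = 80.7032
CPM(stationary phase rep1) = 387 / 33.51 = 11.5488
CPM(stationary phase rep2) = 51481 / 59.88 = 859.7361
mean CPM(exponential phase) = 589.8722; mean CPM(stationary phase) = 435.6425
Fold change = 435.6425 / 589.8722 = 0.73854
log2(0.73854) = -0.4373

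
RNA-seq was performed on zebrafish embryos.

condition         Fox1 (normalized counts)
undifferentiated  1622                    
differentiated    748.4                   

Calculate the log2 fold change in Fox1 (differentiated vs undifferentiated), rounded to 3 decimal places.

Fold change = 748.4 / 1622 = 0.4614
log2(0.4614) = -1.1159

-1.116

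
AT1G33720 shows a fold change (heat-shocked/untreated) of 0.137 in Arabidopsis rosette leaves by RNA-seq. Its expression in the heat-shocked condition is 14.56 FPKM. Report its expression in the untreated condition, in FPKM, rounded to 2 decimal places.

106.28

untreated expression = 14.56 / 0.137 = 106.28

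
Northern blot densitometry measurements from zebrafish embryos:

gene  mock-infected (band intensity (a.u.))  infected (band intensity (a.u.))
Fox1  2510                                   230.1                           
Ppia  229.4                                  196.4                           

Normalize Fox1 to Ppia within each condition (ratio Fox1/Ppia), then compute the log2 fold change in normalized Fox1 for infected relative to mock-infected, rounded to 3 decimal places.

Fox1/Ppia (mock-infected) = 2510 / 229.4 = 10.942
Fox1/Ppia (infected) = 230.1 / 196.4 = 1.1716
Fold change = 1.1716 / 10.942 = 0.1071
log2(0.1071) = -3.2233

-3.223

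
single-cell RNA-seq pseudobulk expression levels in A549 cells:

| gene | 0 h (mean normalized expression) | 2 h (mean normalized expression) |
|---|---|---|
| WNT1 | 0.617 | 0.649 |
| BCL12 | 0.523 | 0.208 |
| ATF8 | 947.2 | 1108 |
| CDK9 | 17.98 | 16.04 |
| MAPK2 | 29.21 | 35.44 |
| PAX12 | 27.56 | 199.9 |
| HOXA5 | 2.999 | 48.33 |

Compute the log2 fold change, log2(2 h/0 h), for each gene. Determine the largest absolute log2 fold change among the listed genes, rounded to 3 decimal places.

log2(0.649/0.617) = 0.073  (WNT1)
log2(0.208/0.523) = -1.330  (BCL12)
log2(1108/947.2) = 0.226  (ATF8)
log2(16.04/17.98) = -0.165  (CDK9)
log2(35.44/29.21) = 0.279  (MAPK2)
log2(199.9/27.56) = 2.859  (PAX12)
log2(48.33/2.999) = 4.010  (HOXA5)
The largest magnitude belongs to HOXA5.

4.010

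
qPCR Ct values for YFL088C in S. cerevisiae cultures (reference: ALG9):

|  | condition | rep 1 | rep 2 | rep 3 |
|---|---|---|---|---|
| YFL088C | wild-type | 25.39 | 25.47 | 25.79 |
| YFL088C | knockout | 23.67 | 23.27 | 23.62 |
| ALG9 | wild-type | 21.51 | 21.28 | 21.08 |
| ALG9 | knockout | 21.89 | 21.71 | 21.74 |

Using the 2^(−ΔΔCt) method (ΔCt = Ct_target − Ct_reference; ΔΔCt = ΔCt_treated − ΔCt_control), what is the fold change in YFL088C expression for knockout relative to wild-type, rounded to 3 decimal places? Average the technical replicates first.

Mean Ct: YFL088C wild-type 25.550; YFL088C knockout 23.520; ALG9 wild-type 21.290; ALG9 knockout 21.780
ΔCt(wild-type) = 25.550 − 21.290 = 4.260
ΔCt(knockout) = 23.520 − 21.780 = 1.740
ΔΔCt = 1.740 − 4.260 = -2.520
Fold change = 2^(−(-2.520)) = 2^2.520 = 5.7358

5.736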